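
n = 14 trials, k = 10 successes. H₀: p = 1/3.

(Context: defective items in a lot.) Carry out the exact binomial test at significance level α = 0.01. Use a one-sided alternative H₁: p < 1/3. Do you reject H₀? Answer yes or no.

reject H₀: no

Exact binomial: n=14, k=10, p₀=1/3=0.3333
P(X≤10) from Σ C(n,i)·p₀^i·(1−p₀)^(n−i)
p-value (one-sided, H₁ less) = 0.99931
At α=0.01: p ≥ α → fail to reject H₀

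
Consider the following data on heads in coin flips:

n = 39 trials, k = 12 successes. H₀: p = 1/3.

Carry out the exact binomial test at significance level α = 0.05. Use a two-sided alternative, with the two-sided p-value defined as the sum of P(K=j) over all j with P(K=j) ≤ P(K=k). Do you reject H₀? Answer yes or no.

reject H₀: no

Exact binomial: n=39, k=12, p₀=1/3=0.3333
P(X=j) = C(n,j)·p₀^j·(1−p₀)^(n−j); p = Σ P(X=j) over j with P(X=j) ≤ P(X=12)
p-value (two-sided) = 0.86550
At α=0.05: p ≥ α → fail to reject H₀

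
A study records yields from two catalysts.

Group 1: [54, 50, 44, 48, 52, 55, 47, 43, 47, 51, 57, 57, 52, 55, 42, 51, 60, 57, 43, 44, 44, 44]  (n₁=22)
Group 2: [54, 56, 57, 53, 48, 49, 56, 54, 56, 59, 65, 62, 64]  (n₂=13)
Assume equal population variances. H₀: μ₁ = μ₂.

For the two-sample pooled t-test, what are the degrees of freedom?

df = n₁ + n₂ − 2 = 22 + 13 − 2 = 33

degrees of freedom = 33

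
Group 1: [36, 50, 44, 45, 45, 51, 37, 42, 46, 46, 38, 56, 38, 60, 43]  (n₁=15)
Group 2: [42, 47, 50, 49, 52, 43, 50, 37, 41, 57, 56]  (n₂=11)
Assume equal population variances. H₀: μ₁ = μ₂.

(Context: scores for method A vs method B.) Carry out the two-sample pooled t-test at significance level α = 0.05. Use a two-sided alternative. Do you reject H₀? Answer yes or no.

x̄₁=45.133, s₁=6.896, n₁=15
x̄₂=47.636, s₂=6.329, n₂=11
s_p² = [14·6.896² + 10·6.329²]/24 = 44.4283
SE = √(s_p²·(1/15+1/11)) = 2.6459
t = (45.133−47.636)/2.6459 = -0.9460
df = 24
p-value (two-sided) = 0.35358
At α=0.05: p ≥ α → fail to reject H₀

reject H₀: no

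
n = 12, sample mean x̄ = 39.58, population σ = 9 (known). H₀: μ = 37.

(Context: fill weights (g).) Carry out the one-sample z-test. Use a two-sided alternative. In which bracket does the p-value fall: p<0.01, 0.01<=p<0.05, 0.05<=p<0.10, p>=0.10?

SE = σ/√n = 9/√12 = 2.5981
z = (x̄−μ₀)/SE = (39.58−37)/2.5981 = 0.9930
p-value (two-sided) = 0.32069
→ bracket: p>=0.10

p-value bracket: p>=0.10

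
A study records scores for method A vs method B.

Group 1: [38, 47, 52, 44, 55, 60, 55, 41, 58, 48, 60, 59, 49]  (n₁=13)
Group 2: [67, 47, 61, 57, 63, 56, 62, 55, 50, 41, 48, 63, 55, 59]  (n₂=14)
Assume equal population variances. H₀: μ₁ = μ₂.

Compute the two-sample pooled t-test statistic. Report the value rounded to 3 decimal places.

test statistic = -1.684

x̄₁=51.231, s₁=7.384, n₁=13
x̄₂=56.000, s₂=7.328, n₂=14
s_p² = [12·7.384² + 13·7.328²]/25 = 54.0923
SE = √(s_p²·(1/13+1/14)) = 2.8328
t = (51.231−56.000)/2.8328 = -1.6836
df = 25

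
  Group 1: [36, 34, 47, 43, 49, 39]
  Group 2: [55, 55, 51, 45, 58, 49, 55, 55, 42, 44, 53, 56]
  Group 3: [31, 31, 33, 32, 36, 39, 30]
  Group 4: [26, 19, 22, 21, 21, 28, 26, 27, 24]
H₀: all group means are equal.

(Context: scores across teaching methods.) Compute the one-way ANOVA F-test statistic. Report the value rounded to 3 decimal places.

Group means [41.33, 51.50, 33.14, 23.78], grand mean 38.588
SSB = Σnᵢ(x̄ᵢ−x̄)² = 4227.489; SSW = ΣΣ(x−x̄ᵢ)² = 632.746
MSB = 4227.489/3 = 1409.1631; MSW = 632.746/30 = 21.0915
F = MSB/MSW = 66.8118
df = (3, 30)

test statistic = 66.812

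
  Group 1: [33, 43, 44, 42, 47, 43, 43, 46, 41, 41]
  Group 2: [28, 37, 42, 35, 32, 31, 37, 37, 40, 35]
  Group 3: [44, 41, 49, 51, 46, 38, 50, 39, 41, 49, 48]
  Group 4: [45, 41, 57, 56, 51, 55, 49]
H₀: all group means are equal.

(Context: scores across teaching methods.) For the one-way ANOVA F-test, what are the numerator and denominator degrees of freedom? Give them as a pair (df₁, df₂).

degrees of freedom = [3, 34]

k = 4 groups, N = 38 total
df = (k−1, N−k) = (4−1, 38−4) = (3, 34)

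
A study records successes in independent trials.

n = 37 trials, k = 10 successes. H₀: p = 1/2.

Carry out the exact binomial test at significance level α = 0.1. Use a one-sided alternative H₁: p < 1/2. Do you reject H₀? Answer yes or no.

reject H₀: yes

Exact binomial: n=37, k=10, p₀=1/2=0.5000
P(X≤10) from Σ C(n,i)·p₀^i·(1−p₀)^(n−i)
p-value (one-sided, H₁ less) = 0.00382
At α=0.1: p < α → reject H₀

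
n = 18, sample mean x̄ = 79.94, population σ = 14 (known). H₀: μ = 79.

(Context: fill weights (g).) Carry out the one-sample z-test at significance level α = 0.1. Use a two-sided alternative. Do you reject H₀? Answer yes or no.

reject H₀: no

SE = σ/√n = 14/√18 = 3.2998
z = (x̄−μ₀)/SE = (79.94−79)/3.2998 = 0.2849
p-value (two-sided) = 0.77575
At α=0.1: p ≥ α → fail to reject H₀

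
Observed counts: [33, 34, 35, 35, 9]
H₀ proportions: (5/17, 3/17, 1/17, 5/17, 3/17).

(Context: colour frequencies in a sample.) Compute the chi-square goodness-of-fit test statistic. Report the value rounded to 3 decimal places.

n = 146; E_i = n·p_i = [42.94, 25.76, 8.59, 42.94, 25.76]
χ² = (33−42.94)²/42.94 + (34−25.76)²/25.76 + (35−8.59)²/8.59 + (35−42.94)²/42.94 + (9−25.76)²/25.76 = 98.5361
df = 4

test statistic = 98.536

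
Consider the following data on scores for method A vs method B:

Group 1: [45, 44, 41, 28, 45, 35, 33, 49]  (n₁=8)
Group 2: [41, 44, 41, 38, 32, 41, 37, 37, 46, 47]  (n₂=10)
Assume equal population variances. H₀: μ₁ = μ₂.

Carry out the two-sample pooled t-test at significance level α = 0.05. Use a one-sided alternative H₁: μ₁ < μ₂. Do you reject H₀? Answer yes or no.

reject H₀: no

x̄₁=40.000, s₁=7.231, n₁=8
x̄₂=40.400, s₂=4.575, n₂=10
s_p² = [7·7.231² + 9·4.575²]/16 = 34.6500
SE = √(s_p²·(1/8+1/10)) = 2.7922
t = (40.000−40.400)/2.7922 = -0.1433
df = 16
p-value (one-sided, H₁ less) = 0.44394
At α=0.05: p ≥ α → fail to reject H₀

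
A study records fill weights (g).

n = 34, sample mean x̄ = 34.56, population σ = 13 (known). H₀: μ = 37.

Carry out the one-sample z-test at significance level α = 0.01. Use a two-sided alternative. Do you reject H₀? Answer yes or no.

reject H₀: no

SE = σ/√n = 13/√34 = 2.2295
z = (x̄−μ₀)/SE = (34.56−37)/2.2295 = -1.0944
p-value (two-sided) = 0.27377
At α=0.01: p ≥ α → fail to reject H₀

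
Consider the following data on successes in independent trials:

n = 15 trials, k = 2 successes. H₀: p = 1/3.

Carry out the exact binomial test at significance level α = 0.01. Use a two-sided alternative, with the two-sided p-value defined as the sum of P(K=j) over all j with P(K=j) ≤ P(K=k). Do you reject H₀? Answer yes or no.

reject H₀: no

Exact binomial: n=15, k=2, p₀=1/3=0.3333
P(X=j) = C(n,j)·p₀^j·(1−p₀)^(n−j); p = Σ P(X=j) over j with P(X=j) ≤ P(X=2)
p-value (two-sided) = 0.16759
At α=0.01: p ≥ α → fail to reject H₀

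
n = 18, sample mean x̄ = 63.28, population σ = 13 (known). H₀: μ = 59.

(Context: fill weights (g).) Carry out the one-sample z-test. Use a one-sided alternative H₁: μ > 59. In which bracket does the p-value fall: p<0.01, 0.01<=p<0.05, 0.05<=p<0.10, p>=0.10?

p-value bracket: 0.05<=p<0.10

SE = σ/√n = 13/√18 = 3.0641
z = (x̄−μ₀)/SE = (63.28−59)/3.0641 = 1.3968
p-value (one-sided, H₁ greater) = 0.08124
→ bracket: 0.05<=p<0.10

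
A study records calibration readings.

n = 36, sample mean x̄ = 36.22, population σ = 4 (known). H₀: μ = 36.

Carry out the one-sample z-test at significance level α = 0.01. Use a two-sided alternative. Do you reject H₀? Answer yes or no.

SE = σ/√n = 4/√36 = 0.6667
z = (x̄−μ₀)/SE = (36.22−36)/0.6667 = 0.3300
p-value (two-sided) = 0.74140
At α=0.01: p ≥ α → fail to reject H₀

reject H₀: no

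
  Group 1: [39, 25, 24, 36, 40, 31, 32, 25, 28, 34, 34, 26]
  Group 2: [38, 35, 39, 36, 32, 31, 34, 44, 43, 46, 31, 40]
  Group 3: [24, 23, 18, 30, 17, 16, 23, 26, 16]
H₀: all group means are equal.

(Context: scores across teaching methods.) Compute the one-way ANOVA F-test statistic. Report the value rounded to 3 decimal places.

test statistic = 23.794

Group means [31.17, 37.42, 21.44], grand mean 30.788
SSB = Σnᵢ(x̄ᵢ−x̄)² = 1314.710; SSW = ΣΣ(x−x̄ᵢ)² = 828.806
MSB = 1314.710/2 = 657.3548; MSW = 828.806/30 = 27.6269
F = MSB/MSW = 23.7941
df = (2, 30)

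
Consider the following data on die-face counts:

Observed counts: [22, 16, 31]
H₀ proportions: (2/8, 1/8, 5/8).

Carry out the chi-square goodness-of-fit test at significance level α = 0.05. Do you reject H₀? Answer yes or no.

n = 69; E_i = n·p_i = [17.25, 8.62, 43.12]
χ² = (22−17.25)²/17.25 + (16−8.62)²/8.62 + (31−43.12)²/43.12 = 11.0232
df = 2
p-value (upper-tail) = 0.00404
At α=0.05: p < α → reject H₀

reject H₀: yes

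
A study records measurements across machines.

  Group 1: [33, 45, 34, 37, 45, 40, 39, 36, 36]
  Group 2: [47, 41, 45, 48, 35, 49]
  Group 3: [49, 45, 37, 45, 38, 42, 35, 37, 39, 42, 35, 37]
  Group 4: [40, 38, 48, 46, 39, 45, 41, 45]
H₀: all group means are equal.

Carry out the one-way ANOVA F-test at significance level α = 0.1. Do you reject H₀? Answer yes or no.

reject H₀: yes

Group means [38.33, 44.17, 40.08, 42.75], grand mean 40.943
SSB = Σnᵢ(x̄ᵢ−x̄)² = 158.636; SSW = ΣΣ(x−x̄ᵢ)² = 609.250
MSB = 158.636/3 = 52.8786; MSW = 609.250/31 = 19.6532
F = MSB/MSW = 2.6906
df = (3, 31)
p-value (upper-tail) = 0.06333
At α=0.1: p < α → reject H₀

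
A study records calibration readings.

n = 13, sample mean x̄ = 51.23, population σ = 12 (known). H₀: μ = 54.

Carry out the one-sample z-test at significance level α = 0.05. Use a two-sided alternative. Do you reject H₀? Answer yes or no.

SE = σ/√n = 12/√13 = 3.3282
z = (x̄−μ₀)/SE = (51.23−54)/3.3282 = -0.8323
p-value (two-sided) = 0.40525
At α=0.05: p ≥ α → fail to reject H₀

reject H₀: no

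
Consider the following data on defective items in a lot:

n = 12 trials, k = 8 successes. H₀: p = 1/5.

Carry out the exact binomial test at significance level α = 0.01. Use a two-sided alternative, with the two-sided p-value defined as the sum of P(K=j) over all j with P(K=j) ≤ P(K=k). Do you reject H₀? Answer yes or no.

Exact binomial: n=12, k=8, p₀=1/5=0.2000
P(X=j) = C(n,j)·p₀^j·(1−p₀)^(n−j); p = Σ P(X=j) over j with P(X=j) ≤ P(X=8)
p-value (two-sided) = 0.00058
At α=0.01: p < α → reject H₀

reject H₀: yes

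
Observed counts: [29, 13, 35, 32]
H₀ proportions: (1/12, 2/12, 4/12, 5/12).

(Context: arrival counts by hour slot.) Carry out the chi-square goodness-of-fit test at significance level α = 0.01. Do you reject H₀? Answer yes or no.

reject H₀: yes

n = 109; E_i = n·p_i = [9.08, 18.17, 36.33, 45.42]
χ² = (29−9.08)²/9.08 + (13−18.17)²/18.17 + (35−36.33)²/36.33 + (32−45.42)²/45.42 = 49.1523
df = 3
p-value (upper-tail) = 0.00000
At α=0.01: p < α → reject H₀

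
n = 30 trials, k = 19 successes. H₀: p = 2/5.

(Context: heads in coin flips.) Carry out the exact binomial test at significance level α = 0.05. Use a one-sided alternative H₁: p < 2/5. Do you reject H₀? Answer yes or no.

reject H₀: no

Exact binomial: n=30, k=19, p₀=2/5=0.4000
P(X≤19) from Σ C(n,i)·p₀^i·(1−p₀)^(n−i)
p-value (one-sided, H₁ less) = 0.99715
At α=0.05: p ≥ α → fail to reject H₀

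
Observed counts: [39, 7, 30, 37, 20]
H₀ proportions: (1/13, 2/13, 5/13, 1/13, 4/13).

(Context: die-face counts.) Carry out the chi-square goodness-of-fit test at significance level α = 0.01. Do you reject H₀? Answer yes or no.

reject H₀: yes

n = 133; E_i = n·p_i = [10.23, 20.46, 51.15, 10.23, 40.92]
χ² = (39−10.23)²/10.23 + (7−20.46)²/20.46 + (30−51.15)²/51.15 + (37−10.23)²/10.23 + (20−40.92)²/40.92 = 179.2444
df = 4
p-value (upper-tail) = 0.00000
At α=0.01: p < α → reject H₀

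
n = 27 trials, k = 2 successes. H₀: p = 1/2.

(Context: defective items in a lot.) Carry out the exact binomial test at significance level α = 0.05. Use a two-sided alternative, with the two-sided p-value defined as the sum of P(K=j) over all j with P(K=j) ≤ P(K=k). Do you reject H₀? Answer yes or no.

Exact binomial: n=27, k=2, p₀=1/2=0.5000
P(X=j) = C(n,j)·p₀^j·(1−p₀)^(n−j); p = Σ P(X=j) over j with P(X=j) ≤ P(X=2)
p-value (two-sided) = 0.00001
At α=0.05: p < α → reject H₀

reject H₀: yes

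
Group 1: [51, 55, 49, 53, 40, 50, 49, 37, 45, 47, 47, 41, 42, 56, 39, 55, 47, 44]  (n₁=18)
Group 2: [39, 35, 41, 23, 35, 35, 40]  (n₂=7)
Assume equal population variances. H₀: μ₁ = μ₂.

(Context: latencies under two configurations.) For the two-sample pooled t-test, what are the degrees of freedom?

degrees of freedom = 23

df = n₁ + n₂ − 2 = 18 + 7 − 2 = 23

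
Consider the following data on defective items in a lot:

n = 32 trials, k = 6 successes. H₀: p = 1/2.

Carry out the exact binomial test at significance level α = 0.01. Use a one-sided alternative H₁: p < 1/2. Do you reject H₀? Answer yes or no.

Exact binomial: n=32, k=6, p₀=1/2=0.5000
P(X≤6) from Σ C(n,i)·p₀^i·(1−p₀)^(n−i)
p-value (one-sided, H₁ less) = 0.00027
At α=0.01: p < α → reject H₀

reject H₀: yes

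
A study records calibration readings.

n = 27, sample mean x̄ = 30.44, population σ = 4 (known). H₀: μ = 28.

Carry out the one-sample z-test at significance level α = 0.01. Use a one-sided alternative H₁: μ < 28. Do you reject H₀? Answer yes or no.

reject H₀: no

SE = σ/√n = 4/√27 = 0.7698
z = (x̄−μ₀)/SE = (30.44−28)/0.7698 = 3.1697
p-value (one-sided, H₁ less) = 0.99924
At α=0.01: p ≥ α → fail to reject H₀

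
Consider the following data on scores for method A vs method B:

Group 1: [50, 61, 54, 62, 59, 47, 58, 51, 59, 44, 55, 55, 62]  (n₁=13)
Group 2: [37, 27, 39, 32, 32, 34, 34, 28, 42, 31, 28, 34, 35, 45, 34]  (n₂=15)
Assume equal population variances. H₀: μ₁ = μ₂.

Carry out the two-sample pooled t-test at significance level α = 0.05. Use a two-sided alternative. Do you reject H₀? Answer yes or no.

x̄₁=55.154, s₁=5.786, n₁=13
x̄₂=34.133, s₂=5.055, n₂=15
s_p² = [12·5.786² + 14·5.055²]/26 = 29.2087
SE = √(s_p²·(1/13+1/15)) = 2.0479
t = (55.154−34.133)/2.0479 = 10.2642
df = 26
p-value (two-sided) = 0.00000
At α=0.05: p < α → reject H₀

reject H₀: yes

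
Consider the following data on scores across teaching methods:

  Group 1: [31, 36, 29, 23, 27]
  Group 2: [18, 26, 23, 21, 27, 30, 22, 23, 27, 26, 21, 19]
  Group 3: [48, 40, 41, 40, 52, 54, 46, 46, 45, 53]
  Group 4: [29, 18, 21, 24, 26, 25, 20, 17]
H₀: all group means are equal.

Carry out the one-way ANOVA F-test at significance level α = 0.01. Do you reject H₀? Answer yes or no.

Group means [29.20, 23.58, 46.50, 22.50], grand mean 30.686
SSB = Σnᵢ(x̄ᵢ−x̄)² = 3653.326; SSW = ΣΣ(x−x̄ᵢ)² = 608.217
MSB = 3653.326/3 = 1217.7754; MSW = 608.217/31 = 19.6199
F = MSB/MSW = 62.0684
df = (3, 31)
p-value (upper-tail) = 0.00000
At α=0.01: p < α → reject H₀

reject H₀: yes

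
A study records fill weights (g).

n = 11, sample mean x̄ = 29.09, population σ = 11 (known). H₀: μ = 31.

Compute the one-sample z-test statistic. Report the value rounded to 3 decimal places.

SE = σ/√n = 11/√11 = 3.3166
z = (x̄−μ₀)/SE = (29.09−31)/3.3166 = -0.5759

test statistic = -0.576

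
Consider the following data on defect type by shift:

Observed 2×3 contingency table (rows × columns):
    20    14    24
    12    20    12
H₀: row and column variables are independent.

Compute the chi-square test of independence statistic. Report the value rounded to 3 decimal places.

test statistic = 5.236

Row totals [58, 44], col totals [32, 34, 36], n=102
χ² = (20−18.20)²/18.20 + (14−19.33)²/19.33 + (24−20.47)²/20.47 + (12−13.80)²/13.80 + (20−14.67)²/14.67 + (12−15.53)²/15.53 = 5.2359
df = 2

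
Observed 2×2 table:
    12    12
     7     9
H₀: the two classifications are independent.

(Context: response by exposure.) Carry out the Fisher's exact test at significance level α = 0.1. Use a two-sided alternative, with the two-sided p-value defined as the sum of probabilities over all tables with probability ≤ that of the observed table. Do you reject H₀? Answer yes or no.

reject H₀: no

Margins: r₁=24, r₂=16, c₁=19, c₂=21, n=40
p_obs = C(24,12)·C(16,7)/C(40,19); sum pmf over tables with pmf ≤ p_obs
p-value (two-sided) = 0.75530
At α=0.1: p ≥ α → fail to reject H₀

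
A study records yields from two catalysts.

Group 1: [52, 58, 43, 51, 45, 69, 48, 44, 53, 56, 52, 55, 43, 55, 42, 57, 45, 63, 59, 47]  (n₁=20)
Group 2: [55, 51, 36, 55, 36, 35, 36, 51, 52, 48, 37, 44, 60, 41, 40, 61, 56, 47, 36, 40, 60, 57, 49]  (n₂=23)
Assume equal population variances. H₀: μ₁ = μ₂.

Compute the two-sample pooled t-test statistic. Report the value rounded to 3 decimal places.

x̄₁=51.850, s₁=7.329, n₁=20
x̄₂=47.087, s₂=8.984, n₂=23
s_p² = [19·7.329² + 22·8.984²]/41 = 68.2043
SE = √(s_p²·(1/20+1/23)) = 2.5250
t = (51.850−47.087)/2.5250 = 1.8864
df = 41

test statistic = 1.886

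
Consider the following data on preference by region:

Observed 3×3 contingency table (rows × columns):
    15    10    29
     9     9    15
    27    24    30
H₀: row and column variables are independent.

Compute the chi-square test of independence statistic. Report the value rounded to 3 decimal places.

test statistic = 4.128

Row totals [54, 33, 81], col totals [51, 43, 74], n=168
χ² = (15−16.39)²/16.39 + (10−13.82)²/13.82 + (29−23.79)²/23.79 + (9−10.02)²/10.02 + (9−8.45)²/8.45 + (15−14.54)²/14.54 + (27−24.59)²/24.59 + (24−20.73)²/20.73 + (30−35.68)²/35.68 = 4.1277
df = 4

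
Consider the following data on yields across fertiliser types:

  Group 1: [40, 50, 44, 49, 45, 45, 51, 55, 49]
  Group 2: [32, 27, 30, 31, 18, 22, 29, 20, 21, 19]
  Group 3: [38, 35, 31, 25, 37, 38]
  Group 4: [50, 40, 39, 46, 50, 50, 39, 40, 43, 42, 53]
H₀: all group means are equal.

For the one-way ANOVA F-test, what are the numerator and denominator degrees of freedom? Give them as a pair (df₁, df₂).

degrees of freedom = [3, 32]

k = 4 groups, N = 36 total
df = (k−1, N−k) = (4−1, 36−4) = (3, 32)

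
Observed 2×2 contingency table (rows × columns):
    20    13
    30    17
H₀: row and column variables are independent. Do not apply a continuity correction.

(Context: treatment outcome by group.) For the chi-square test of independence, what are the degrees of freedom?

df = (r−1)(c−1) = (2−1)·(2−1) = 1

degrees of freedom = 1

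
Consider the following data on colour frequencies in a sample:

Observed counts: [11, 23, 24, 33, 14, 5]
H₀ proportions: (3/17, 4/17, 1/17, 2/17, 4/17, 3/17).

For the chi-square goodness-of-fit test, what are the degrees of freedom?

degrees of freedom = 5

df = k − 1 = 6 − 1 = 5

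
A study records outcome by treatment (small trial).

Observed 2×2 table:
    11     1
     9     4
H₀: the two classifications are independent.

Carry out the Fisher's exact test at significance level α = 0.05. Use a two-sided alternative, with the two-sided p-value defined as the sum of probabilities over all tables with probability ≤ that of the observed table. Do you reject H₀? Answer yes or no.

Margins: r₁=12, r₂=13, c₁=20, c₂=5, n=25
p_obs = C(12,11)·C(13,9)/C(25,20); sum pmf over tables with pmf ≤ p_obs
p-value (two-sided) = 0.32174
At α=0.05: p ≥ α → fail to reject H₀

reject H₀: no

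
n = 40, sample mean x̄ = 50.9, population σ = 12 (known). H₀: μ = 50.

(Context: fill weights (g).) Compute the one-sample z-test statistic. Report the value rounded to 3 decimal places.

test statistic = 0.474

SE = σ/√n = 12/√40 = 1.8974
z = (x̄−μ₀)/SE = (50.9−50)/1.8974 = 0.4743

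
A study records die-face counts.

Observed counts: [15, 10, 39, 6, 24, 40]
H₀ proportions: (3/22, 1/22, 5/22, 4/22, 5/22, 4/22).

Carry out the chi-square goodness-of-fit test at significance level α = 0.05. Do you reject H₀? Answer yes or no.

n = 134; E_i = n·p_i = [18.27, 6.09, 30.45, 24.36, 30.45, 24.36]
χ² = (15−18.27)²/18.27 + (10−6.09)²/6.09 + (39−30.45)²/30.45 + (6−24.36)²/24.36 + (24−30.45)²/30.45 + (40−24.36)²/24.36 = 30.7373
df = 5
p-value (upper-tail) = 0.00001
At α=0.05: p < α → reject H₀

reject H₀: yes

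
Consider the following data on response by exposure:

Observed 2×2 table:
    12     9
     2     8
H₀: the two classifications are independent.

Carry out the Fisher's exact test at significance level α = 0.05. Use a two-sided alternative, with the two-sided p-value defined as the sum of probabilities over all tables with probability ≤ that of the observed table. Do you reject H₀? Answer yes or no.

reject H₀: no

Margins: r₁=21, r₂=10, c₁=14, c₂=17, n=31
p_obs = C(21,12)·C(10,2)/C(31,14); sum pmf over tables with pmf ≤ p_obs
p-value (two-sided) = 0.06799
At α=0.05: p ≥ α → fail to reject H₀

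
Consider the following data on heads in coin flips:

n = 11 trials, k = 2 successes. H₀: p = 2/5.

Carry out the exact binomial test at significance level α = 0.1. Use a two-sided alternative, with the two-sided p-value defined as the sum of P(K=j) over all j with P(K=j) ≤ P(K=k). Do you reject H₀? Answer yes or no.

reject H₀: no

Exact binomial: n=11, k=2, p₀=2/5=0.4000
P(X=j) = C(n,j)·p₀^j·(1−p₀)^(n−j); p = Σ P(X=j) over j with P(X=j) ≤ P(X=2)
p-value (two-sided) = 0.21827
At α=0.1: p ≥ α → fail to reject H₀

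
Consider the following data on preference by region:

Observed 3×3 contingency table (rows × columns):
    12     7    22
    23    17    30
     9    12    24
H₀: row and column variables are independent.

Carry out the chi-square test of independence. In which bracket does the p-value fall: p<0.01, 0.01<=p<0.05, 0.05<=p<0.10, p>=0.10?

p-value bracket: p>=0.10

Row totals [41, 70, 45], col totals [44, 36, 76], n=156
χ² = (12−11.56)²/11.56 + (7−9.46)²/9.46 + (22−19.97)²/19.97 + (23−19.74)²/19.74 + (17−16.15)²/16.15 + (30−34.10)²/34.10 + (9−12.69)²/12.69 + (12−10.38)²/10.38 + (24−21.92)²/21.92 = 3.4594
df = 4
p-value (upper-tail) = 0.48408
→ bracket: p>=0.10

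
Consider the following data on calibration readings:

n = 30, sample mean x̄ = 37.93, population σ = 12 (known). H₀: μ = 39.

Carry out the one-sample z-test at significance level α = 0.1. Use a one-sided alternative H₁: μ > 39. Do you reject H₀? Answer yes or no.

SE = σ/√n = 12/√30 = 2.1909
z = (x̄−μ₀)/SE = (37.93−39)/2.1909 = -0.4884
p-value (one-sided, H₁ greater) = 0.68736
At α=0.1: p ≥ α → fail to reject H₀

reject H₀: no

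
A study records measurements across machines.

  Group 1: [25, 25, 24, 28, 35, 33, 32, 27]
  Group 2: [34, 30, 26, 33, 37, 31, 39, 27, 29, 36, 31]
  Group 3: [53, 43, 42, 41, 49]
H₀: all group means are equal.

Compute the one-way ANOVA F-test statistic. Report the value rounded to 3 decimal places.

test statistic = 24.742

Group means [28.62, 32.09, 45.60], grand mean 33.750
SSB = Σnᵢ(x̄ᵢ−x̄)² = 942.516; SSW = ΣΣ(x−x̄ᵢ)² = 399.984
MSB = 942.516/2 = 471.2580; MSW = 399.984/21 = 19.0469
F = MSB/MSW = 24.7420
df = (2, 21)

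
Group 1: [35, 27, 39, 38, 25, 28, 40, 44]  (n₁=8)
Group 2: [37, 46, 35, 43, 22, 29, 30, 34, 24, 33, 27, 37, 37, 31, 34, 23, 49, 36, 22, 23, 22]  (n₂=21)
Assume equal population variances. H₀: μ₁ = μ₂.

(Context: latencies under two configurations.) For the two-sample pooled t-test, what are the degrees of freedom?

df = n₁ + n₂ − 2 = 8 + 21 − 2 = 27

degrees of freedom = 27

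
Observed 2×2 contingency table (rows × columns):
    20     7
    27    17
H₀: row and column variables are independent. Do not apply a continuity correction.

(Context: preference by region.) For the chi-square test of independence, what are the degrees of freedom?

df = (r−1)(c−1) = (2−1)·(2−1) = 1

degrees of freedom = 1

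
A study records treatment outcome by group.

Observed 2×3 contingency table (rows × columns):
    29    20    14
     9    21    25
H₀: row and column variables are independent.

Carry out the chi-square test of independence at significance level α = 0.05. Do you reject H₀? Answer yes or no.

reject H₀: yes

Row totals [63, 55], col totals [38, 41, 39], n=118
χ² = (29−20.29)²/20.29 + (20−21.89)²/21.89 + (14−20.82)²/20.82 + (9−17.71)²/17.71 + (21−19.11)²/19.11 + (25−18.18)²/18.18 = 13.1714
df = 2
p-value (upper-tail) = 0.00138
At α=0.05: p < α → reject H₀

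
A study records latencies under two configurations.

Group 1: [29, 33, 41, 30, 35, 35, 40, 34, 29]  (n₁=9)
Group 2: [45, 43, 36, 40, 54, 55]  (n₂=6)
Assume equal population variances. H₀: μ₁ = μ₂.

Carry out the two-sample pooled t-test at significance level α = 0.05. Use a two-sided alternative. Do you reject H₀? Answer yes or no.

reject H₀: yes

x̄₁=34.000, s₁=4.387, n₁=9
x̄₂=45.500, s₂=7.609, n₂=6
s_p² = [8·4.387² + 5·7.609²]/13 = 34.1154
SE = √(s_p²·(1/9+1/6)) = 3.0784
t = (34.000−45.500)/3.0784 = -3.7357
df = 13
p-value (two-sided) = 0.00249
At α=0.05: p < α → reject H₀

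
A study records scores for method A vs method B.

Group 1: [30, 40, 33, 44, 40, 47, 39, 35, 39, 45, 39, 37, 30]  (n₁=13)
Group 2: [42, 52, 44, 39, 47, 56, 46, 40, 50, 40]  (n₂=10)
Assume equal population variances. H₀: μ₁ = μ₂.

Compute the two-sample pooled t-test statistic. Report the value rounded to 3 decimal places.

x̄₁=38.308, s₁=5.313, n₁=13
x̄₂=45.600, s₂=5.700, n₂=10
s_p² = [12·5.313² + 9·5.700²]/21 = 30.0557
SE = √(s_p²·(1/13+1/10)) = 2.3060
t = (38.308−45.600)/2.3060 = -3.1623
df = 21

test statistic = -3.162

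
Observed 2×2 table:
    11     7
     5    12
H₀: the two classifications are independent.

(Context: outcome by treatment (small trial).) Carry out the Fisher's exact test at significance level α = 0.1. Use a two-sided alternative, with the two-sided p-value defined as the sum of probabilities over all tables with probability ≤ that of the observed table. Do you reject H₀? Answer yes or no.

Margins: r₁=18, r₂=17, c₁=16, c₂=19, n=35
p_obs = C(18,11)·C(17,5)/C(35,16); sum pmf over tables with pmf ≤ p_obs
p-value (two-sided) = 0.09222
At α=0.1: p < α → reject H₀

reject H₀: yes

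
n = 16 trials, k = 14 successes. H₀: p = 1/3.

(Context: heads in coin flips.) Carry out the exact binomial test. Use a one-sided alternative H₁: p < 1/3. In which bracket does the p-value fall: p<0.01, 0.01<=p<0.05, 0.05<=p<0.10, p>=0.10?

Exact binomial: n=16, k=14, p₀=1/3=0.3333
P(X≤14) from Σ C(n,i)·p₀^i·(1−p₀)^(n−i)
p-value (one-sided, H₁ less) = 1.00000
→ bracket: p>=0.10

p-value bracket: p>=0.10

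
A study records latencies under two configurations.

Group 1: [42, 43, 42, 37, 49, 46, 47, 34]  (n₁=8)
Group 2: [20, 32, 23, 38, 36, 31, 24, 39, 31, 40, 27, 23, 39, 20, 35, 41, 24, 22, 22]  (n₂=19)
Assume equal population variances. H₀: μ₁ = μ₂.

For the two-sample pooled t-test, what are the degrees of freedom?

df = n₁ + n₂ − 2 = 8 + 19 − 2 = 25

degrees of freedom = 25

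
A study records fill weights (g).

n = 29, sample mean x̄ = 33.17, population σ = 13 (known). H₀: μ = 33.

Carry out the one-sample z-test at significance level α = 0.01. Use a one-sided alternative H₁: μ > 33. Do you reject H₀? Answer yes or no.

reject H₀: no

SE = σ/√n = 13/√29 = 2.4140
z = (x̄−μ₀)/SE = (33.17−33)/2.4140 = 0.0704
p-value (one-sided, H₁ greater) = 0.47193
At α=0.01: p ≥ α → fail to reject H₀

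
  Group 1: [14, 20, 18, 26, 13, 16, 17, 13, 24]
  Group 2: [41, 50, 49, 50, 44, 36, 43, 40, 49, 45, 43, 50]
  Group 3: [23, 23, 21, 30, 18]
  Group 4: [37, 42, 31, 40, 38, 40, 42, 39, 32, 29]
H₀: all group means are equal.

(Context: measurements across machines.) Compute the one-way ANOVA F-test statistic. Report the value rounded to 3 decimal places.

test statistic = 68.795

Group means [17.89, 45.00, 23.00, 37.00], grand mean 32.944
SSB = Σnᵢ(x̄ᵢ−x̄)² = 4443.000; SSW = ΣΣ(x−x̄ᵢ)² = 688.889
MSB = 4443.000/3 = 1481.0000; MSW = 688.889/32 = 21.5278
F = MSB/MSW = 68.7948
df = (3, 32)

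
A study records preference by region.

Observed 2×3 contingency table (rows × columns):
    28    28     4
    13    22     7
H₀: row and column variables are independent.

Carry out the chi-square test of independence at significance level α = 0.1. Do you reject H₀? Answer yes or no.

Row totals [60, 42], col totals [41, 50, 11], n=102
χ² = (28−24.12)²/24.12 + (28−29.41)²/29.41 + (4−6.47)²/6.47 + (13−16.88)²/16.88 + (22−20.59)²/20.59 + (7−4.53)²/4.53 = 3.9733
df = 2
p-value (upper-tail) = 0.13716
At α=0.1: p ≥ α → fail to reject H₀

reject H₀: no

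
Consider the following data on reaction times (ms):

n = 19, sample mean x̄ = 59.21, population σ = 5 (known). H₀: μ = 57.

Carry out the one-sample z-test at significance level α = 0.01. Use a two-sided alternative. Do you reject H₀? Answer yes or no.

SE = σ/√n = 5/√19 = 1.1471
z = (x̄−μ₀)/SE = (59.21−57)/1.1471 = 1.9266
p-value (two-sided) = 0.05403
At α=0.01: p ≥ α → fail to reject H₀

reject H₀: no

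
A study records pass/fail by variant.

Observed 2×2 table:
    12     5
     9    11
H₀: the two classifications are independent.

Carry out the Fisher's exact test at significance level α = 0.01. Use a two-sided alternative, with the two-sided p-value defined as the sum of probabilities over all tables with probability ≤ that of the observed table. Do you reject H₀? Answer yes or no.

Margins: r₁=17, r₂=20, c₁=21, c₂=16, n=37
p_obs = C(17,12)·C(20,9)/C(37,21); sum pmf over tables with pmf ≤ p_obs
p-value (two-sided) = 0.18453
At α=0.01: p ≥ α → fail to reject H₀

reject H₀: no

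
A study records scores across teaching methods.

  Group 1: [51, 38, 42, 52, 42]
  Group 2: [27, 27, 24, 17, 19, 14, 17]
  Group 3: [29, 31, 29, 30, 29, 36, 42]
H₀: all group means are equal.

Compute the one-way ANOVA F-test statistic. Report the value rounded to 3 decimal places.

test statistic = 29.765

Group means [45.00, 20.71, 32.29], grand mean 31.368
SSB = Σnᵢ(x̄ᵢ−x̄)² = 1729.564; SSW = ΣΣ(x−x̄ᵢ)² = 464.857
MSB = 1729.564/2 = 864.7820; MSW = 464.857/16 = 29.0536
F = MSB/MSW = 29.7651
df = (2, 16)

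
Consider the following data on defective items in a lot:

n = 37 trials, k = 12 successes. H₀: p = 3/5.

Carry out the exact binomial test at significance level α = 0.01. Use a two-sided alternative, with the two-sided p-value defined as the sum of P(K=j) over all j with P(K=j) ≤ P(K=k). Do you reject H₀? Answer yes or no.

reject H₀: yes

Exact binomial: n=37, k=12, p₀=3/5=0.6000
P(X=j) = C(n,j)·p₀^j·(1−p₀)^(n−j); p = Σ P(X=j) over j with P(X=j) ≤ P(X=12)
p-value (two-sided) = 0.00110
At α=0.01: p < α → reject H₀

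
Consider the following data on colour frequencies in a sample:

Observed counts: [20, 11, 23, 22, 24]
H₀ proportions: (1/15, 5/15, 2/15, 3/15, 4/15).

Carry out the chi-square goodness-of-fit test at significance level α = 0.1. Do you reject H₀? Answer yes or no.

n = 100; E_i = n·p_i = [6.67, 33.33, 13.33, 20.00, 26.67]
χ² = (20−6.67)²/6.67 + (11−33.33)²/33.33 + (23−13.33)²/13.33 + (22−20.00)²/20.00 + (24−26.67)²/26.67 = 49.1050
df = 4
p-value (upper-tail) = 0.00000
At α=0.1: p < α → reject H₀

reject H₀: yes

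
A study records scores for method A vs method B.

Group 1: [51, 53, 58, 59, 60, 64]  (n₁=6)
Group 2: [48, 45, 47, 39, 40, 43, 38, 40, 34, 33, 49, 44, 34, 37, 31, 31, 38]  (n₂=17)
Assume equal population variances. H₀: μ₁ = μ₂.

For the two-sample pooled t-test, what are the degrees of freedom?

df = n₁ + n₂ − 2 = 6 + 17 − 2 = 21

degrees of freedom = 21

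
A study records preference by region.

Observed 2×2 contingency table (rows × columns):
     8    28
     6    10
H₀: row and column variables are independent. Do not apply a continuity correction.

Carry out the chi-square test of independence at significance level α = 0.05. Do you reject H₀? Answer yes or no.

Row totals [36, 16], col totals [14, 38], n=52
χ² = (8−9.69)²/9.69 + (28−26.31)²/26.31 + (6−4.31)²/4.31 + (10−11.69)²/11.69 = 1.3141
df = 1
p-value (upper-tail) = 0.25165
At α=0.05: p ≥ α → fail to reject H₀

reject H₀: no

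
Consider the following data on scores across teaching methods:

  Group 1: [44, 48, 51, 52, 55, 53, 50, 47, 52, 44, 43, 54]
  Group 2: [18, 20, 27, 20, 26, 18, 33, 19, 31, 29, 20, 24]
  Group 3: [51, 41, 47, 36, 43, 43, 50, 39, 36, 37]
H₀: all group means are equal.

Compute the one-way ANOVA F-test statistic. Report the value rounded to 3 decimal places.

Group means [49.42, 23.75, 42.30], grand mean 38.265
SSB = Σnᵢ(x̄ᵢ−x̄)² = 4183.351; SSW = ΣΣ(x−x̄ᵢ)² = 779.267
MSB = 4183.351/2 = 2091.6755; MSW = 779.267/31 = 25.1376
F = MSB/MSW = 83.2089
df = (2, 31)

test statistic = 83.209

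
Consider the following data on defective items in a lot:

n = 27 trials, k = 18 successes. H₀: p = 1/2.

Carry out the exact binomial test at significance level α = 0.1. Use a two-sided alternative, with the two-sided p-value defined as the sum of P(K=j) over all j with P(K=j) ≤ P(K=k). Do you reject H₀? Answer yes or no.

Exact binomial: n=27, k=18, p₀=1/2=0.5000
P(X=j) = C(n,j)·p₀^j·(1−p₀)^(n−j); p = Σ P(X=j) over j with P(X=j) ≤ P(X=18)
p-value (two-sided) = 0.12208
At α=0.1: p ≥ α → fail to reject H₀

reject H₀: no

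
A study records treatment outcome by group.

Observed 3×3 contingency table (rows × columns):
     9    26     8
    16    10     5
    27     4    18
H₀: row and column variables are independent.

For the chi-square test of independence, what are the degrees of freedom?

degrees of freedom = 4

df = (r−1)(c−1) = (3−1)·(3−1) = 4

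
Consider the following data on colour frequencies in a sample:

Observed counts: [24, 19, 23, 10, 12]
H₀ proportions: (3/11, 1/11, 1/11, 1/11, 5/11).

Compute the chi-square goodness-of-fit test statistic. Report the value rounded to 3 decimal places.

n = 88; E_i = n·p_i = [24.00, 8.00, 8.00, 8.00, 40.00]
χ² = (24−24.00)²/24.00 + (19−8.00)²/8.00 + (23−8.00)²/8.00 + (10−8.00)²/8.00 + (12−40.00)²/40.00 = 63.3500
df = 4

test statistic = 63.350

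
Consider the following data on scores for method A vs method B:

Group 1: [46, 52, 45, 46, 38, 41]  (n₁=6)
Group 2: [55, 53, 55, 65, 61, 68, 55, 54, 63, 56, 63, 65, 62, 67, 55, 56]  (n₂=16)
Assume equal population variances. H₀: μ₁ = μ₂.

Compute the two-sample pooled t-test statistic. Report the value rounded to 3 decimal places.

x̄₁=44.667, s₁=4.803, n₁=6
x̄₂=59.562, s₂=5.164, n₂=16
s_p² = [5·4.803² + 15·5.164²]/20 = 25.7635
SE = √(s_p²·(1/6+1/16)) = 2.4298
t = (44.667−59.562)/2.4298 = -6.1304
df = 20

test statistic = -6.130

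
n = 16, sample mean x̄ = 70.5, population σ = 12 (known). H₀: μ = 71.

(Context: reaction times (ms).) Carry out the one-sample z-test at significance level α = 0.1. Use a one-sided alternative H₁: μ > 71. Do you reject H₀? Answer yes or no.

reject H₀: no

SE = σ/√n = 12/√16 = 3.0000
z = (x̄−μ₀)/SE = (70.5−71)/3.0000 = -0.1667
p-value (one-sided, H₁ greater) = 0.56618
At α=0.1: p ≥ α → fail to reject H₀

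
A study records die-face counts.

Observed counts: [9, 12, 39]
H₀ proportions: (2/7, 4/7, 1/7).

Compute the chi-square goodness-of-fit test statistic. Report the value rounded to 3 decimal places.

n = 60; E_i = n·p_i = [17.14, 34.29, 8.57]
χ² = (9−17.14)²/17.14 + (12−34.29)²/34.29 + (39−8.57)²/8.57 = 126.3750
df = 2

test statistic = 126.375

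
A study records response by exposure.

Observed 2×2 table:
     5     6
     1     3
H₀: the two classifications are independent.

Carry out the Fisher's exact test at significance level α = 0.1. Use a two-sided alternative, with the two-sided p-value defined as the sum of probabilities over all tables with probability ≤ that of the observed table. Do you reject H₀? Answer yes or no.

reject H₀: no

Margins: r₁=11, r₂=4, c₁=6, c₂=9, n=15
p_obs = C(11,5)·C(4,1)/C(15,6); sum pmf over tables with pmf ≤ p_obs
p-value (two-sided) = 0.60440
At α=0.1: p ≥ α → fail to reject H₀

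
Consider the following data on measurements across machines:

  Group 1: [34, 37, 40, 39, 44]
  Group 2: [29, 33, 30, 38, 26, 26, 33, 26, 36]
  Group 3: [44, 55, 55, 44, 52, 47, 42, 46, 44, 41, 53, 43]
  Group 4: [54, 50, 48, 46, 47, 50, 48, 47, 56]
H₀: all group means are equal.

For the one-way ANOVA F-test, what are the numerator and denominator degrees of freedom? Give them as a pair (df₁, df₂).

degrees of freedom = [3, 31]

k = 4 groups, N = 35 total
df = (k−1, N−k) = (4−1, 35−4) = (3, 31)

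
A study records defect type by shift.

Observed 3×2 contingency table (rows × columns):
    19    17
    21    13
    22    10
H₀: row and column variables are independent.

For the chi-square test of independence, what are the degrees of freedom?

df = (r−1)(c−1) = (3−1)·(2−1) = 2

degrees of freedom = 2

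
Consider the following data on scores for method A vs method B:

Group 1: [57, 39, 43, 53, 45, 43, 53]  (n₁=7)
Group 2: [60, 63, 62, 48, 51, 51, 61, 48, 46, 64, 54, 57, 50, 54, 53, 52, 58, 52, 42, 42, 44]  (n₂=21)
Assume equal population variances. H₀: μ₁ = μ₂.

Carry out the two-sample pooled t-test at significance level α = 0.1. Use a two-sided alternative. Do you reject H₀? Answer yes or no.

x̄₁=47.571, s₁=6.705, n₁=7
x̄₂=52.952, s₂=6.704, n₂=21
s_p² = [6·6.705² + 20·6.704²]/26 = 44.9487
SE = √(s_p²·(1/7+1/21)) = 2.9260
t = (47.571−52.952)/2.9260 = -1.8390
df = 26
p-value (two-sided) = 0.07736
At α=0.1: p < α → reject H₀

reject H₀: yes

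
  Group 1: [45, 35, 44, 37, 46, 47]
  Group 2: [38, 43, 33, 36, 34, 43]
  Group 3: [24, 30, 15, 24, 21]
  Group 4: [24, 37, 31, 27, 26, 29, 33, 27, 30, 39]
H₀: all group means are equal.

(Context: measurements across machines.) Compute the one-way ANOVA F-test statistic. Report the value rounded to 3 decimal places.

Group means [42.33, 37.83, 22.80, 30.30], grand mean 33.259
SSB = Σnᵢ(x̄ᵢ−x̄)² = 1254.119; SSW = ΣΣ(x−x̄ᵢ)² = 551.067
MSB = 1254.119/3 = 418.0395; MSW = 551.067/23 = 23.9594
F = MSB/MSW = 17.4478
df = (3, 23)

test statistic = 17.448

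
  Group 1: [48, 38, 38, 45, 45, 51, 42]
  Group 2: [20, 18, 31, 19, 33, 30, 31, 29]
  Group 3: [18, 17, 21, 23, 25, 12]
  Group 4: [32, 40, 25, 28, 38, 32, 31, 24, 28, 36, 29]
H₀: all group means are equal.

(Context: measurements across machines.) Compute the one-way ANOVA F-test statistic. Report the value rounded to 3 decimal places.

Group means [43.86, 26.38, 19.33, 31.18], grand mean 30.531
SSB = Σnᵢ(x̄ᵢ−x̄)² = 2138.267; SSW = ΣΣ(x−x̄ᵢ)² = 787.702
MSB = 2138.267/3 = 712.7556; MSW = 787.702/28 = 28.1322
F = MSB/MSW = 25.3359
df = (3, 28)

test statistic = 25.336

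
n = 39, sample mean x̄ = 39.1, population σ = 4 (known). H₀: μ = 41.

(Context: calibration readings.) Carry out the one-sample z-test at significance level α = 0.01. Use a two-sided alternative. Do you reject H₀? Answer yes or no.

SE = σ/√n = 4/√39 = 0.6405
z = (x̄−μ₀)/SE = (39.1−41)/0.6405 = -2.9664
p-value (two-sided) = 0.00301
At α=0.01: p < α → reject H₀

reject H₀: yes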